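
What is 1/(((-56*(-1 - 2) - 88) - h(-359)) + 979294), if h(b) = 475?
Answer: 1/978899 ≈ 1.0216e-6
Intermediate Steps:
1/(((-56*(-1 - 2) - 88) - h(-359)) + 979294) = 1/(((-56*(-1 - 2) - 88) - 1*475) + 979294) = 1/(((-56*(-3) - 88) - 475) + 979294) = 1/(((-7*(-24) - 88) - 475) + 979294) = 1/(((168 - 88) - 475) + 979294) = 1/((80 - 475) + 979294) = 1/(-395 + 979294) = 1/978899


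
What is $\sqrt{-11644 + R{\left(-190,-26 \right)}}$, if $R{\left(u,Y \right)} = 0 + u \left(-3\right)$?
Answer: $7 i \sqrt{226} \approx 105.23 i$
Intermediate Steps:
$R{\left(u,Y \right)} = - 3 u$ ($R{\left(u,Y \right)} = 0 - 3 u = - 3 u$)
$\sqrt{-11644 + R{\left(-190,-26 \right)}} = \sqrt{-11644 - -570} = \sqrt{-11644 + 570} = \sqrt{-11074} = 7 i \sqrt{226}$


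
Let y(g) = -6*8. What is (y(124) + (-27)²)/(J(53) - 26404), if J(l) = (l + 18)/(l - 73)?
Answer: -13620/528151 ≈ -0.025788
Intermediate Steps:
J(l) = (18 + l)/(-73 + l)
y(g) = -48
(y(124) + (-27)²)/(J(53) - 26404) = (-48 + (-27)²)/((18 + 53)/(-73 + 53) - 26404) = (-48 + 729)/(71/(-20) - 26404) = 681/(-1/20*71 - 26404) = 681/(-71/20 - 26404) = 681/(-528151/20) = 681*(-20/528151) = -13620/528151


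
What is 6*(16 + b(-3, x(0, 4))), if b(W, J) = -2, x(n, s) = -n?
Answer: 84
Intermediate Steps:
6*(16 + b(-3, x(0, 4))) = 6*(16 - 2) = 6*14 = 84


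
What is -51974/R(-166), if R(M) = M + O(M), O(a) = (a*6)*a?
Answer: -25987/82585 ≈ -0.31467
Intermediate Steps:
O(a) = 6*a² (O(a) = (6*a)*a = 6*a²)
R(M) = M + 6*M²
-51974/R(-166) = -51974*(-1/(166*(1 + 6*(-166)))) = -51974*(-1/(166*(1 - 996))) = -51974/((-166*(-995))) = -51974/165170 = -51974*1/165170 = -25987/82585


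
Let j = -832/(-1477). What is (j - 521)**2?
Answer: 590876629225/2181529 ≈ 2.7085e+5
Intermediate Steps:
j = 832/1477 (j = -832*(-1/1477) = 832/1477 ≈ 0.56330)
(j - 521)**2 = (832/1477 - 521)**2 = (-768685/1477)**2 = 590876629225/2181529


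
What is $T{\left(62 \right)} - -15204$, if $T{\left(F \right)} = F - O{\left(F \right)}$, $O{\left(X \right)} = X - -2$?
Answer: $15202$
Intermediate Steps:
$O{\left(X \right)} = 2 + X$ ($O{\left(X \right)} = X + 2 = 2 + X$)
$T{\left(F \right)} = -2$ ($T{\left(F \right)} = F - \left(2 + F\right) = -2$)
$T{\left(62 \right)} - -15204 = -2 - -15204 = -2 + 15204 = 15202$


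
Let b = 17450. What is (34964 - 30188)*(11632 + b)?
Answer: 138895632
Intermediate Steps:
(34964 - 30188)*(11632 + b) = (34964 - 30188)*(11632 + 17450) = 4776*29082 = 138895632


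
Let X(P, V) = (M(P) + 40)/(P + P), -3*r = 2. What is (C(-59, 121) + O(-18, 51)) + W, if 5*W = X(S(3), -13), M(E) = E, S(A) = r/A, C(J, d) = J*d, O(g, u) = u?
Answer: -71059/10 ≈ -7105.9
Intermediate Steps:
r = -2/3 (r = -1/3*2 = -2/3 ≈ -0.66667)
S(A) = -2/(3*A)
X(P, V) = (40 + P)/(2*P) (X(P, V) = (P + 40)/(P + P) = (40 + P)/((2*P)) = (40 + P)*(1/(2*P)) = (40 + P)/(2*P))
W = -179/10 (W = ((40 - 2/3/3)/(2*((-2/3/3))))/5 = ((40 - 2/3*1/3)/(2*((-2/3*1/3))))/5 = ((40 - 2/9)/(2*(-2/9)))/5 = ((1/2)*(-9/2)*(358/9))/5 = (1/5)*(-179/2) = -179/10 ≈ -17.900)
(C(-59, 121) + O(-18, 51)) + W = (-59*121 + 51) - 179/10 = (-7139 + 51) - 179/10 = -7088 - 179/10 = -71059/10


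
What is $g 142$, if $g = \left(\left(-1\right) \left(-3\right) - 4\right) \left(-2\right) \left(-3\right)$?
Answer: $-852$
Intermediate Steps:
$g = -6$ ($g = \left(3 - 4\right) \left(-2\right) \left(-3\right) = \left(-1\right) \left(-2\right) \left(-3\right) = 2 \left(-3\right) = -6$)
$g 142 = \left(-6\right) 142 = -852$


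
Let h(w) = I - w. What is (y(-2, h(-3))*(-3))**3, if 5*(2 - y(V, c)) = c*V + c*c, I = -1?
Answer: -216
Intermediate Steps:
h(w) = -1 - w
y(V, c) = 2 - c**2/5 - V*c/5 (y(V, c) = 2 - (c*V + c*c)/5 = 2 - (V*c + c**2)/5 = 2 - (c**2 + V*c)/5 = 2 + (-c**2/5 - V*c/5) = 2 - c**2/5 - V*c/5)
(y(-2, h(-3))*(-3))**3 = ((2 - (-1 - 1*(-3))**2/5 - 1/5*(-2)*(-1 - 1*(-3)))*(-3))**3 = ((2 - (-1 + 3)**2/5 - 1/5*(-2)*(-1 + 3))*(-3))**3 = ((2 - 1/5*2**2 - 1/5*(-2)*2)*(-3))**3 = ((2 - 1/5*4 + 4/5)*(-3))**3 = ((2 - 4/5 + 4/5)*(-3))**3 = (2*(-3))**3 = (-6)**3 = -216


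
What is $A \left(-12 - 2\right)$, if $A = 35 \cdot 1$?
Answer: $-490$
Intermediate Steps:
$A = 35$
$A \left(-12 - 2\right) = 35 \left(-12 - 2\right) = 35 \left(-14\right) = -490$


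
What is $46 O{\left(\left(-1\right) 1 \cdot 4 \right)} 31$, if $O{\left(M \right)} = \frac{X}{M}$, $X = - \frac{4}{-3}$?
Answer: $- \frac{1426}{3} \approx -475.33$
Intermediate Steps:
$X = \frac{4}{3}$ ($X = \left(-4\right) \left(- \frac{1}{3}\right) = \frac{4}{3} \approx 1.3333$)
$O{\left(M \right)} = \frac{4}{3 M}$
$46 O{\left(\left(-1\right) 1 \cdot 4 \right)} 31 = 46 \frac{4}{3 \left(-1\right) 1 \cdot 4} \cdot 31 = 46 \frac{4}{3 \left(\left(-1\right) 4\right)} 31 = 46 \frac{4}{3 \left(-4\right)} 31 = 46 \cdot \frac{4}{3} \left(- \frac{1}{4}\right) 31 = 46 \left(- \frac{1}{3}\right) 31 = \left(- \frac{46}{3}\right) 31 = - \frac{1426}{3}$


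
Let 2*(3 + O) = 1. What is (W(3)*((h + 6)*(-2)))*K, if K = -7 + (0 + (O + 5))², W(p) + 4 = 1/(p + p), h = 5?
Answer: -253/4 ≈ -63.250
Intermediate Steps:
O = -5/2 (O = -3 + (½)*1 = -3 + ½ = -5/2 ≈ -2.5000)
W(p) = -4 + 1/(2*p) (W(p) = -4 + 1/(p + p) = -4 + 1/(2*p))
K = -¾ (K = -7 + (0 + (-5/2 + 5))² = -7 + (0 + 5/2)² = -7 + (5/2)² = -7 + 25/4 = -¾ ≈ -0.75000)
(W(3)*((h + 6)*(-2)))*K = ((-4 + (½)/3)*((5 + 6)*(-2)))*(-¾) = ((-4 + (½)*(⅓))*(11*(-2)))*(-¾) = ((-4 + ⅙)*(-22))*(-¾) = -23/6*(-22)*(-¾) = (253/3)*(-¾) = -253/4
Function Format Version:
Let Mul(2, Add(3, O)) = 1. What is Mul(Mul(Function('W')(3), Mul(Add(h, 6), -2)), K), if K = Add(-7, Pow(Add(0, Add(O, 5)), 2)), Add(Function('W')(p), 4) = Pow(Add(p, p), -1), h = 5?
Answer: Rational(-253, 4) ≈ -63.250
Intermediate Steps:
O = Rational(-5, 2) (O = Add(-3, Mul(Rational(1, 2), 1)) = Add(-3, Rational(1, 2)) = Rational(-5, 2) ≈ -2.5000)
Function('W')(p) = Add(-4, Mul(Rational(1, 2), Pow(p, -1))) (Function('W')(p) = Add(-4, Pow(Add(p, p), -1)) = Add(-4, Pow(Mul(2, p), -1)) = Add(-4, Mul(Rational(1, 2), Pow(p, -1))))
K = Rational(-3, 4) (K = Add(-7, Pow(Add(0, Add(Rational(-5, 2), 5)), 2)) = Add(-7, Pow(Add(0, Rational(5, 2)), 2)) = Add(-7, Pow(Rational(5, 2), 2)) = Add(-7, Rational(25, 4)) = Rational(-3, 4) ≈ -0.75000)
Mul(Mul(Function('W')(3), Mul(Add(h, 6), -2)), K) = Mul(Mul(Add(-4, Mul(Rational(1, 2), Pow(3, -1))), Mul(Add(5, 6), -2)), Rational(-3, 4)) = Mul(Mul(Add(-4, Mul(Rational(1, 2), Rational(1, 3))), Mul(11, -2)), Rational(-3, 4)) = Mul(Mul(Add(-4, Rational(1, 6)), -22), Rational(-3, 4)) = Mul(Mul(Rational(-23, 6), -22), Rational(-3, 4)) = Mul(Rational(253, 3), Rational(-3, 4)) = Rational(-253, 4)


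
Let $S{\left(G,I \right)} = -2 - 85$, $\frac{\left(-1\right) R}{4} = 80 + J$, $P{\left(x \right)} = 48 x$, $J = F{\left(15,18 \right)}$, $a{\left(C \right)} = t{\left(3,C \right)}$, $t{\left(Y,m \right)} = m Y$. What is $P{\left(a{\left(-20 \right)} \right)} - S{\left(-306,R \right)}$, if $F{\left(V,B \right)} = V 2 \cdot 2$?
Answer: $-2793$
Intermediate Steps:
$F{\left(V,B \right)} = 4 V$ ($F{\left(V,B \right)} = V 4 = 4 V$)
$t{\left(Y,m \right)} = Y m$
$a{\left(C \right)} = 3 C$
$J = 60$ ($J = 4 \cdot 15 = 60$)
$R = -560$ ($R = - 4 \left(80 + 60\right) = \left(-4\right) 140 = -560$)
$S{\left(G,I \right)} = -87$
$P{\left(a{\left(-20 \right)} \right)} - S{\left(-306,R \right)} = 48 \cdot 3 \left(-20\right) - -87 = 48 \left(-60\right) + 87 = -2880 + 87 = -2793$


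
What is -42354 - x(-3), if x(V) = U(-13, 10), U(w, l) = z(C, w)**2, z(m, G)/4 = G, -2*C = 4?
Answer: -45058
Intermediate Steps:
C = -2 (C = -1/2*4 = -2)
z(m, G) = 4*G
U(w, l) = 16*w**2 (U(w, l) = (4*w)**2 = 16*w**2)
x(V) = 2704 (x(V) = 16*(-13)**2 = 16*169 = 2704)
-42354 - x(-3) = -42354 - 1*2704 = -42354 - 2704 = -45058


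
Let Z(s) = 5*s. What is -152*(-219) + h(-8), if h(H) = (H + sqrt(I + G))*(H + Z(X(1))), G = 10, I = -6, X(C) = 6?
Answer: 33156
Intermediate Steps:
h(H) = (2 + H)*(30 + H) (h(H) = (H + sqrt(-6 + 10))*(H + 5*6) = (H + sqrt(4))*(H + 30) = (H + 2)*(30 + H) = (2 + H)*(30 + H))
-152*(-219) + h(-8) = -152*(-219) + (60 + (-8)**2 + 32*(-8)) = 33288 + (60 + 64 - 256) = 33288 - 132 = 33156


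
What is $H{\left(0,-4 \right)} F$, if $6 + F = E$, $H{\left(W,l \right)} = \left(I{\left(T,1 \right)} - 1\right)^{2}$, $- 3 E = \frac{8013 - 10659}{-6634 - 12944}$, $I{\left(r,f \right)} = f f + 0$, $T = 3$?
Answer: $0$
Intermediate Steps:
$I{\left(r,f \right)} = f^{2}$ ($I{\left(r,f \right)} = f^{2} + 0 = f^{2}$)
$E = - \frac{147}{3263}$ ($E = - \frac{\left(8013 - 10659\right) \frac{1}{-6634 - 12944}}{3} = - \frac{\left(-2646\right) \frac{1}{-19578}}{3} = - \frac{\left(-2646\right) \left(- \frac{1}{19578}\right)}{3} = \left(- \frac{1}{3}\right) \frac{441}{3263} = - \frac{147}{3263} \approx -0.045051$)
$H{\left(W,l \right)} = 0$ ($H{\left(W,l \right)} = \left(1^{2} - 1\right)^{2} = \left(1 - 1\right)^{2} = 0^{2} = 0$)
$F = - \frac{19725}{3263}$ ($F = -6 - \frac{147}{3263} = - \frac{19725}{3263} \approx -6.0451$)
$H{\left(0,-4 \right)} F = 0 \left(- \frac{19725}{3263}\right) = 0$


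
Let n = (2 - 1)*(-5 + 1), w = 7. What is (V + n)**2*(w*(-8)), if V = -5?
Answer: -4536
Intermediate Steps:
n = -4 (n = 1*(-4) = -4)
(V + n)**2*(w*(-8)) = (-5 - 4)**2*(7*(-8)) = (-9)**2*(-56) = 81*(-56) = -4536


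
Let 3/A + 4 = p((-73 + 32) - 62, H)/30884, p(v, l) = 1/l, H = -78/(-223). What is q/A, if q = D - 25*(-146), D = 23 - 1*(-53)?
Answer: -1994566095/401492 ≈ -4967.9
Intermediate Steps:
D = 76 (D = 23 + 53 = 76)
H = 78/223 (H = -78*(-1/223) = 78/223 ≈ 0.34978)
q = 3726 (q = 76 - 25*(-146) = 76 + 3650 = 3726)
A = -7226856/9635585 (A = 3/(-4 + 1/((78/223)*30884)) = 3/(-4 + (223/78)*(1/30884)) = 3/(-4 + 223/2408952) = 3/(-9635585/2408952) = 3*(-2408952/9635585) = -7226856/9635585 ≈ -0.75002)
q/A = 3726/(-7226856/9635585) = 3726*(-9635585/7226856) = -1994566095/401492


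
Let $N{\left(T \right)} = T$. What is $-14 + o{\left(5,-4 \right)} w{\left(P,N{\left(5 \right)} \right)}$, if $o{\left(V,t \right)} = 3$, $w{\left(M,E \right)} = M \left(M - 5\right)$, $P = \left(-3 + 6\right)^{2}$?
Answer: $94$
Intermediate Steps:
$P = 9$ ($P = 3^{2} = 9$)
$w{\left(M,E \right)} = M \left(-5 + M\right)$
$-14 + o{\left(5,-4 \right)} w{\left(P,N{\left(5 \right)} \right)} = -14 + 3 \cdot 9 \left(-5 + 9\right) = -14 + 3 \cdot 9 \cdot 4 = -14 + 3 \cdot 36 = -14 + 108 = 94$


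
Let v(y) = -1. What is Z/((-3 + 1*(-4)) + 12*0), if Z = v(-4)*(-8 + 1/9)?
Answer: -71/63 ≈ -1.1270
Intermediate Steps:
Z = 71/9 (Z = -(-8 + 1/9) = -1*(-71/9) = 71/9 ≈ 7.8889)
Z/((-3 + 1*(-4)) + 12*0) = 71/(9*((-3 + 1*(-4)) + 12*0)) = 71/(9*((-3 - 4) + 0)) = 71/(9*(-7 + 0)) = (71/9)/(-7) = (71/9)*(-1/7) = -71/63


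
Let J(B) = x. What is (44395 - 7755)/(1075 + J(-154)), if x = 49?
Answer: 9160/281 ≈ 32.598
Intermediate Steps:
J(B) = 49
(44395 - 7755)/(1075 + J(-154)) = (44395 - 7755)/(1075 + 49) = 36640/1124 = 36640*(1/1124) = 9160/281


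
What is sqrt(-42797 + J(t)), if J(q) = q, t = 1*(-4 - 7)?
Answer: 2*I*sqrt(10702) ≈ 206.9*I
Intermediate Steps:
t = -11 (t = 1*(-11) = -11)
sqrt(-42797 + J(t)) = sqrt(-42797 - 11) = sqrt(-42808) = 2*I*sqrt(10702)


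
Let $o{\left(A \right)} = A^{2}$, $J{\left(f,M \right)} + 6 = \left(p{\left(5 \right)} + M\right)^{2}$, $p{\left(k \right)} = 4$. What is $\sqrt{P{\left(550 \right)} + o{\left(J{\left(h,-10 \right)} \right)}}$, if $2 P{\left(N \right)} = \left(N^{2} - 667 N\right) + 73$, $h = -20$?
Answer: $\frac{i \sqrt{124954}}{2} \approx 176.74 i$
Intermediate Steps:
$P{\left(N \right)} = \frac{73}{2} + \frac{N^{2}}{2} - \frac{667 N}{2}$ ($P{\left(N \right)} = \frac{\left(N^{2} - 667 N\right) + 73}{2} = \frac{73 + N^{2} - 667 N}{2} = \frac{73}{2} + \frac{N^{2}}{2} - \frac{667 N}{2}$)
$J{\left(f,M \right)} = -6 + \left(4 + M\right)^{2}$
$\sqrt{P{\left(550 \right)} + o{\left(J{\left(h,-10 \right)} \right)}} = \sqrt{\left(\frac{73}{2} + \frac{550^{2}}{2} - 183425\right) + \left(-6 + \left(4 - 10\right)^{2}\right)^{2}} = \sqrt{\left(\frac{73}{2} + \frac{1}{2} \cdot 302500 - 183425\right) + \left(-6 + \left(-6\right)^{2}\right)^{2}} = \sqrt{\left(\frac{73}{2} + 151250 - 183425\right) + \left(-6 + 36\right)^{2}} = \sqrt{- \frac{64277}{2} + 30^{2}} = \sqrt{- \frac{64277}{2} + 900} = \sqrt{- \frac{62477}{2}} = \frac{i \sqrt{124954}}{2}$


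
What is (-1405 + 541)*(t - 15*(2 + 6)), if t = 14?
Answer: 91584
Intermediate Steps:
(-1405 + 541)*(t - 15*(2 + 6)) = (-1405 + 541)*(14 - 15*(2 + 6)) = -864*(14 - 15*8) = -864*(14 - 120) = -864*(-106) = 91584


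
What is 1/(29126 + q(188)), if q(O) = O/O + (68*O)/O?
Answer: 1/29195 ≈ 3.4252e-5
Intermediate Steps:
q(O) = 69 (q(O) = 1 + 68 = 69)
1/(29126 + q(188)) = 1/(29126 + 69) = 1/29195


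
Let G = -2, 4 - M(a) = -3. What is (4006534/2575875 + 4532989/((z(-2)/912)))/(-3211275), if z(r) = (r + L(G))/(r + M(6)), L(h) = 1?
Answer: 53244443460103466/8271842990625 ≈ 6436.8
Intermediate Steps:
M(a) = 7 (M(a) = 4 - 1*(-3) = 4 + 3 = 7)
z(r) = (1 + r)/(7 + r) (z(r) = (r + 1)/(r + 7) = (1 + r)/(7 + r))
(4006534/2575875 + 4532989/((z(-2)/912)))/(-3211275) = (4006534/2575875 + 4532989/((((1 - 2)/(7 - 2))/912)))/(-3211275) = (4006534*(1/2575875) + 4532989/(((-1/5)/912)))*(-1/3211275) = (4006534/2575875 + 4532989/((((⅕)*(-1))/912)))*(-1/3211275) = (4006534/2575875 + 4532989/(((1/912)*(-⅕))))*(-1/3211275) = (4006534/2575875 + 4532989/(-1/4560))*(-1/3211275) = (4006534/2575875 + 4532989*(-4560))*(-1/3211275) = (4006534/2575875 - 20670429840)*(-1/3211275) = -53244443460103466/2575875*(-1/3211275) = 53244443460103466/8271842990625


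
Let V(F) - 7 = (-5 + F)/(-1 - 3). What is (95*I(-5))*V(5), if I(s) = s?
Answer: -3325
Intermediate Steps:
V(F) = 33/4 - F/4 (V(F) = 7 + (-5 + F)/(-1 - 3) = 7 + (-5 + F)/(-4) = 7 + (-5 + F)*(-1/4) = 7 + (5/4 - F/4) = 33/4 - F/4)
(95*I(-5))*V(5) = (95*(-5))*(33/4 - 1/4*5) = -475*(33/4 - 5/4) = -475*7 = -3325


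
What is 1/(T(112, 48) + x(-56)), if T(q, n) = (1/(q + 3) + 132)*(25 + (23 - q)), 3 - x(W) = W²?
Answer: -115/1331879 ≈ -8.6344e-5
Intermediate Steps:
x(W) = 3 - W²
T(q, n) = (48 - q)*(132 + 1/(3 + q)) (T(q, n) = (1/(3 + q) + 132)*(48 - q) = (132 + 1/(3 + q))*(48 - q) = (48 - q)*(132 + 1/(3 + q)))
1/(T(112, 48) + x(-56)) = 1/((19056 - 132*112² + 5939*112)/(3 + 112) + (3 - 1*(-56)²)) = 1/((19056 - 132*12544 + 665168)/115 + (3 - 1*3136)) = 1/((19056 - 1655808 + 665168)/115 + (3 - 3136)) = 1/((1/115)*(-971584) - 3133) = 1/(-971584/115 - 3133) = 1/(-1331879/115) = -115/1331879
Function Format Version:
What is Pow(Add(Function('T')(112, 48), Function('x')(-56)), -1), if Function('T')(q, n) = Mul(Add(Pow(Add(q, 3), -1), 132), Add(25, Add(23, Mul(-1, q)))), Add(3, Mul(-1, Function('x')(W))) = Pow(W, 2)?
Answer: Rational(-115, 1331879) ≈ -8.6344e-5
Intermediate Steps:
Function('x')(W) = Add(3, Mul(-1, Pow(W, 2)))
Function('T')(q, n) = Mul(Add(48, Mul(-1, q)), Add(132, Pow(Add(3, q), -1))) (Function('T')(q, n) = Mul(Add(Pow(Add(3, q), -1), 132), Add(48, Mul(-1, q))) = Mul(Add(132, Pow(Add(3, q), -1)), Add(48, Mul(-1, q))) = Mul(Add(48, Mul(-1, q)), Add(132, Pow(Add(3, q), -1))))
Pow(Add(Function('T')(112, 48), Function('x')(-56)), -1) = Pow(Add(Mul(Pow(Add(3, 112), -1), Add(19056, Mul(-132, Pow(112, 2)), Mul(5939, 112))), Add(3, Mul(-1, Pow(-56, 2)))), -1) = Pow(Add(Mul(Pow(115, -1), Add(19056, Mul(-132, 12544), 665168)), Add(3, Mul(-1, 3136))), -1) = Pow(Add(Mul(Rational(1, 115), Add(19056, -1655808, 665168)), Add(3, -3136)), -1) = Pow(Add(Mul(Rational(1, 115), -971584), -3133), -1) = Pow(Add(Rational(-971584, 115), -3133), -1) = Pow(Rational(-1331879, 115), -1) = Rational(-115, 1331879)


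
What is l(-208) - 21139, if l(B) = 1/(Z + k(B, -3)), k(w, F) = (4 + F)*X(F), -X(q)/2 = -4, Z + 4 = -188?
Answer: -3889577/184 ≈ -21139.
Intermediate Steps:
Z = -192 (Z = -4 - 188 = -192)
X(q) = 8 (X(q) = -2*(-4) = 8)
k(w, F) = 32 + 8*F (k(w, F) = (4 + F)*8 = 32 + 8*F)
l(B) = -1/184 (l(B) = 1/(-192 + (32 + 8*(-3))) = 1/(-192 + (32 - 24)) = 1/(-192 + 8) = 1/(-184) = -1/184)
l(-208) - 21139 = -1/184 - 21139 = -3889577/184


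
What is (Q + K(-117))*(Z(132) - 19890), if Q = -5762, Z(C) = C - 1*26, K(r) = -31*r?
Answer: 42238840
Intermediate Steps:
Z(C) = -26 + C (Z(C) = C - 26 = -26 + C)
(Q + K(-117))*(Z(132) - 19890) = (-5762 - 31*(-117))*((-26 + 132) - 19890) = (-5762 + 3627)*(106 - 19890) = -2135*(-19784) = 42238840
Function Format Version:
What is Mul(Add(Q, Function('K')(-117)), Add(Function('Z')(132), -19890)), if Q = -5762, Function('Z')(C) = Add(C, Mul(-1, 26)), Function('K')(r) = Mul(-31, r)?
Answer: 42238840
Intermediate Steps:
Function('Z')(C) = Add(-26, C) (Function('Z')(C) = Add(C, -26) = Add(-26, C))
Mul(Add(Q, Function('K')(-117)), Add(Function('Z')(132), -19890)) = Mul(Add(-5762, Mul(-31, -117)), Add(Add(-26, 132), -19890)) = Mul(Add(-5762, 3627), Add(106, -19890)) = Mul(-2135, -19784) = 42238840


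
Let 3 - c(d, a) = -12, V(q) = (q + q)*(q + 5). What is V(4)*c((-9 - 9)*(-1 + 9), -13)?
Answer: 1080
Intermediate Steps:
V(q) = 2*q*(5 + q) (V(q) = (2*q)*(5 + q) = 2*q*(5 + q))
c(d, a) = 15 (c(d, a) = 3 - 1*(-12) = 3 + 12 = 15)
V(4)*c((-9 - 9)*(-1 + 9), -13) = (2*4*(5 + 4))*15 = (2*4*9)*15 = 72*15 = 1080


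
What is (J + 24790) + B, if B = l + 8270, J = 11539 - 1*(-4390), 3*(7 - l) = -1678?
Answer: 148666/3 ≈ 49555.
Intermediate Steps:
l = 1699/3 (l = 7 - ⅓*(-1678) = 7 + 1678/3 = 1699/3 ≈ 566.33)
J = 15929 (J = 11539 + 4390 = 15929)
B = 26509/3 (B = 1699/3 + 8270 = 26509/3 ≈ 8836.3)
(J + 24790) + B = (15929 + 24790) + 26509/3 = 40719 + 26509/3 = 148666/3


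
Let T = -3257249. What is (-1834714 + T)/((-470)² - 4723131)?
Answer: 5091963/4502231 ≈ 1.1310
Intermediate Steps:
(-1834714 + T)/((-470)² - 4723131) = (-1834714 - 3257249)/((-470)² - 4723131) = -5091963/(220900 - 4723131) = -5091963/(-4502231) = -5091963*(-1/4502231) = 5091963/4502231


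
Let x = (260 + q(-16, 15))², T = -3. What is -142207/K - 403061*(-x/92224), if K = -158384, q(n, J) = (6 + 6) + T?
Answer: 288714034292027/912925376 ≈ 3.1625e+5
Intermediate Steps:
q(n, J) = 9 (q(n, J) = (6 + 6) - 3 = 12 - 3 = 9)
x = 72361 (x = (260 + 9)² = 269² = 72361)
-142207/K - 403061*(-x/92224) = -142207/(-158384) - 403061/((-92224/72361)) = -142207*(-1/158384) - 403061/((-92224*1/72361)) = 142207/158384 - 403061/(-92224/72361) = 142207/158384 - 403061*(-72361/92224) = 142207/158384 + 29165897021/92224 = 288714034292027/912925376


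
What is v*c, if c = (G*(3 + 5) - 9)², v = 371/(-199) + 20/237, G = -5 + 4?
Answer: -24260683/47163 ≈ -514.40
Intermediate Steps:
G = -1
v = -83947/47163 (v = 371*(-1/199) + 20*(1/237) = -371/199 + 20/237 = -83947/47163 ≈ -1.7799)
c = 289 (c = (-(3 + 5) - 9)² = (-1*8 - 9)² = (-8 - 9)² = (-17)² = 289)
v*c = -83947/47163*289 = -24260683/47163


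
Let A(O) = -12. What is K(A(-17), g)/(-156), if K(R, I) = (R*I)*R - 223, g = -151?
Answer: 21967/156 ≈ 140.81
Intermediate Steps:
K(R, I) = -223 + I*R**2 (K(R, I) = (I*R)*R - 223 = I*R**2 - 223 = -223 + I*R**2)
K(A(-17), g)/(-156) = (-223 - 151*(-12)**2)/(-156) = (-223 - 151*144)*(-1/156) = (-223 - 21744)*(-1/156) = -21967*(-1/156) = 21967/156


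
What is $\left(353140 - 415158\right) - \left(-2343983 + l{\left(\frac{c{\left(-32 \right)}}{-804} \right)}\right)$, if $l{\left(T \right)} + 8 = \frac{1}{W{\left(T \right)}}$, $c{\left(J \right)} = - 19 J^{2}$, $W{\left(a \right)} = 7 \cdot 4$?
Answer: $\frac{63895243}{28} \approx 2.282 \cdot 10^{6}$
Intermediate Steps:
$W{\left(a \right)} = 28$
$l{\left(T \right)} = - \frac{223}{28}$ ($l{\left(T \right)} = -8 + \frac{1}{28} = - \frac{223}{28}$)
$\left(353140 - 415158\right) - \left(-2343983 + l{\left(\frac{c{\left(-32 \right)}}{-804} \right)}\right) = \left(353140 - 415158\right) + \left(2343983 - - \frac{223}{28}\right) = -62018 + \left(2343983 + \frac{223}{28}\right) = -62018 + \frac{65631747}{28} = \frac{63895243}{28}$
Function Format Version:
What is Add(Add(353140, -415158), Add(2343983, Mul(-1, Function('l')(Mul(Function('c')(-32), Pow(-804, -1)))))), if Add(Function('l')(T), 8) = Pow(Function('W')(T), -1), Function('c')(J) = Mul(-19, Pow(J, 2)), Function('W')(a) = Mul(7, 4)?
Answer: Rational(63895243, 28) ≈ 2.2820e+6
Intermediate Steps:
Function('W')(a) = 28
Function('l')(T) = Rational(-223, 28) (Function('l')(T) = Add(-8, Pow(28, -1)) = Add(-8, Rational(1, 28)) = Rational(-223, 28))
Add(Add(353140, -415158), Add(2343983, Mul(-1, Function('l')(Mul(Function('c')(-32), Pow(-804, -1)))))) = Add(Add(353140, -415158), Add(2343983, Mul(-1, Rational(-223, 28)))) = Add(-62018, Add(2343983, Rational(223, 28))) = Add(-62018, Rational(65631747, 28)) = Rational(63895243, 28)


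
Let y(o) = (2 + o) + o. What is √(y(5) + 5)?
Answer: √17 ≈ 4.1231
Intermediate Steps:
y(o) = 2 + 2*o
√(y(5) + 5) = √((2 + 2*5) + 5) = √((2 + 10) + 5) = √(12 + 5) = √17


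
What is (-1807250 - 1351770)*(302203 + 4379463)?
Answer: -14789476527320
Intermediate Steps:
(-1807250 - 1351770)*(302203 + 4379463) = -3159020*4681666 = -14789476527320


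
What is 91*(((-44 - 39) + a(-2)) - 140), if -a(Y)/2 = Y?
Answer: -19929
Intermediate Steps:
a(Y) = -2*Y
91*(((-44 - 39) + a(-2)) - 140) = 91*(((-44 - 39) - 2*(-2)) - 140) = 91*((-83 + 4) - 140) = 91*(-79 - 140) = 91*(-219) = -19929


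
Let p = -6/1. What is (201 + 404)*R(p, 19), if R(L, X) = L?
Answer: -3630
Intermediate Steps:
p = -6 (p = -6*1 = -6)
(201 + 404)*R(p, 19) = (201 + 404)*(-6) = 605*(-6) = -3630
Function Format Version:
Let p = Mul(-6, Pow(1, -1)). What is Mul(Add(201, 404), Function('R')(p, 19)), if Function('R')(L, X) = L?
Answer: -3630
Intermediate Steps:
p = -6 (p = Mul(-6, 1) = -6)
Mul(Add(201, 404), Function('R')(p, 19)) = Mul(Add(201, 404), -6) = Mul(605, -6) = -3630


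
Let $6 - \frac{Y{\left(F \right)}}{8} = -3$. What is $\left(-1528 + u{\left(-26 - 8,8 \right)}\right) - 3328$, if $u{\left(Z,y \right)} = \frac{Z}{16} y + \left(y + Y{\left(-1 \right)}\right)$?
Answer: $-4793$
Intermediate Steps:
$Y{\left(F \right)} = 72$ ($Y{\left(F \right)} = 48 - -24 = 48 + 24 = 72$)
$u{\left(Z,y \right)} = 72 + y + \frac{Z y}{16}$ ($u{\left(Z,y \right)} = \frac{Z}{16} y + \left(y + 72\right) = Z \frac{1}{16} y + \left(72 + y\right) = \frac{Z}{16} y + \left(72 + y\right) = \frac{Z y}{16} + \left(72 + y\right) = 72 + y + \frac{Z y}{16}$)
$\left(-1528 + u{\left(-26 - 8,8 \right)}\right) - 3328 = \left(-1528 + \left(72 + 8 + \frac{1}{16} \left(-26 - 8\right) 8\right)\right) - 3328 = \left(-1528 + \left(72 + 8 + \frac{1}{16} \left(-34\right) 8\right)\right) - 3328 = \left(-1528 + \left(72 + 8 - 17\right)\right) - 3328 = \left(-1528 + 63\right) - 3328 = -1465 - 3328 = -4793$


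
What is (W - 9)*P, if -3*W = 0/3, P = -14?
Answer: 126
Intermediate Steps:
W = 0 (W = -0/3 = -1/3*0 = 0)
(W - 9)*P = (0 - 9)*(-14) = -9*(-14) = 126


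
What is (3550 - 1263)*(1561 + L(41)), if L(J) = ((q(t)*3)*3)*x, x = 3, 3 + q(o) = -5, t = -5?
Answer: 3076015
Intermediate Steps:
q(o) = -8 (q(o) = -3 - 5 = -8)
L(J) = -216 (L(J) = (-8*3*3)*3 = -24*3*3 = -72*3 = -216)
(3550 - 1263)*(1561 + L(41)) = (3550 - 1263)*(1561 - 216) = 2287*1345 = 3076015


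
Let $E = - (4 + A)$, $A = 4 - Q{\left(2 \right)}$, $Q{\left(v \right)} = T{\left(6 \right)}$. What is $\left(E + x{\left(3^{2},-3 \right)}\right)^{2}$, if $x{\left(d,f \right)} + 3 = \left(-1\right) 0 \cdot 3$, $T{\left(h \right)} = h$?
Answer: $25$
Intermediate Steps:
$Q{\left(v \right)} = 6$
$A = -2$ ($A = 4 - 6 = -2$)
$x{\left(d,f \right)} = -3$ ($x{\left(d,f \right)} = -3 + \left(-1\right) 0 \cdot 3 = -3 + 0 \cdot 3 = -3 + 0 = -3$)
$E = -2$ ($E = - (4 - 2) = \left(-1\right) 2 = -2$)
$\left(E + x{\left(3^{2},-3 \right)}\right)^{2} = \left(-2 - 3\right)^{2} = \left(-5\right)^{2} = 25$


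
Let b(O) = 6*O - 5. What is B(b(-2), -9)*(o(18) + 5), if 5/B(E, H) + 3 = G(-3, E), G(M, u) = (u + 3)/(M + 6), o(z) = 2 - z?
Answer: 165/23 ≈ 7.1739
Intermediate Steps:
b(O) = -5 + 6*O
G(M, u) = (3 + u)/(6 + M)
B(E, H) = 5/(-2 + E/3) (B(E, H) = 5/(-3 + (3 + E)/(6 - 3)) = 5/(-3 + (3 + E)/3) = 5/(-3 + (1 + E/3)) = 5/(-2 + E/3))
B(b(-2), -9)*(o(18) + 5) = (15/(-6 + (-5 + 6*(-2))))*((2 - 1*18) + 5) = (15/(-6 + (-5 - 12)))*((2 - 18) + 5) = (15/(-6 - 17))*(-16 + 5) = (15/(-23))*(-11) = (15*(-1/23))*(-11) = -15/23*(-11) = 165/23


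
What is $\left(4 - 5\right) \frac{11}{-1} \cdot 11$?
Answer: $121$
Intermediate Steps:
$\left(4 - 5\right) \frac{11}{-1} \cdot 11 = - 11 \left(-1\right) 11 = \left(-1\right) \left(-11\right) 11 = 11 \cdot 11 = 121$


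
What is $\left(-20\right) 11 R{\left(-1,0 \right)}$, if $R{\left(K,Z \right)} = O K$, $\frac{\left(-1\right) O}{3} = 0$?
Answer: $0$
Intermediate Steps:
$O = 0$ ($O = \left(-3\right) 0 = 0$)
$R{\left(K,Z \right)} = 0$ ($R{\left(K,Z \right)} = 0 K = 0$)
$\left(-20\right) 11 R{\left(-1,0 \right)} = \left(-20\right) 11 \cdot 0 = \left(-220\right) 0 = 0$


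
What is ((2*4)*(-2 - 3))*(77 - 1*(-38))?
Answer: -4600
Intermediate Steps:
((2*4)*(-2 - 3))*(77 - 1*(-38)) = (8*(-5))*(77 + 38) = -40*115 = -4600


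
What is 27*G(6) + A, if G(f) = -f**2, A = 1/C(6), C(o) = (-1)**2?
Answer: -971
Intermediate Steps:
C(o) = 1
A = 1 (A = 1/1 = 1)
27*G(6) + A = 27*(-1*6**2) + 1 = 27*(-1*36) + 1 = 27*(-36) + 1 = -972 + 1 = -971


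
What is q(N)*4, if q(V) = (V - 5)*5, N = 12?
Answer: 140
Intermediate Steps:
q(V) = -25 + 5*V (q(V) = (-5 + V)*5 = -25 + 5*V)
q(N)*4 = (-25 + 5*12)*4 = (-25 + 60)*4 = 35*4 = 140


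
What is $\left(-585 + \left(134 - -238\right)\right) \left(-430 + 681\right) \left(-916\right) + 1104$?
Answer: $48973212$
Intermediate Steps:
$\left(-585 + \left(134 - -238\right)\right) \left(-430 + 681\right) \left(-916\right) + 1104 = \left(-585 + \left(134 + 238\right)\right) 251 \left(-916\right) + 1104 = \left(-585 + 372\right) 251 \left(-916\right) + 1104 = \left(-213\right) 251 \left(-916\right) + 1104 = \left(-53463\right) \left(-916\right) + 1104 = 48972108 + 1104 = 48973212$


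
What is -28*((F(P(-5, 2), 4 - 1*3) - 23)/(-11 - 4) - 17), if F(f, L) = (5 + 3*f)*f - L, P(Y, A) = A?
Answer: 7084/15 ≈ 472.27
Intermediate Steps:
F(f, L) = -L + f*(5 + 3*f) (F(f, L) = f*(5 + 3*f) - L = -L + f*(5 + 3*f))
-28*((F(P(-5, 2), 4 - 1*3) - 23)/(-11 - 4) - 17) = -28*(((-(4 - 1*3) + 3*2**2 + 5*2) - 23)/(-11 - 4) - 17) = -28*(((-(4 - 3) + 3*4 + 10) - 23)/(-15) - 17) = -28*(((-1*1 + 12 + 10) - 23)*(-1/15) - 17) = -28*(((-1 + 12 + 10) - 23)*(-1/15) - 17) = -28*((21 - 23)*(-1/15) - 17) = -28*(-2*(-1/15) - 17) = -28*(2/15 - 17) = -28*(-253/15) = 7084/15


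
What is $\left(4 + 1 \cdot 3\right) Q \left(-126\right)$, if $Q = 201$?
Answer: $-177282$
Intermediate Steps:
$\left(4 + 1 \cdot 3\right) Q \left(-126\right) = \left(4 + 1 \cdot 3\right) 201 \left(-126\right) = \left(4 + 3\right) 201 \left(-126\right) = 7 \cdot 201 \left(-126\right) = 1407 \left(-126\right) = -177282$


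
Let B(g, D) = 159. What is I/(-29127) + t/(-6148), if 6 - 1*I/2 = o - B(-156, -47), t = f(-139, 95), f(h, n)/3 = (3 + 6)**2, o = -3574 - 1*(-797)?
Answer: -43252693/179072796 ≈ -0.24154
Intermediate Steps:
o = -2777 (o = -3574 + 797 = -2777)
f(h, n) = 243 (f(h, n) = 3*(3 + 6)**2 = 3*9**2 = 3*81 = 243)
t = 243
I = 5884 (I = 12 - 2*(-2777 - 1*159) = 12 - 2*(-2777 - 159) = 12 - 2*(-2936) = 12 + 5872 = 5884)
I/(-29127) + t/(-6148) = 5884/(-29127) + 243/(-6148) = 5884*(-1/29127) + 243*(-1/6148) = -5884/29127 - 243/6148 = -43252693/179072796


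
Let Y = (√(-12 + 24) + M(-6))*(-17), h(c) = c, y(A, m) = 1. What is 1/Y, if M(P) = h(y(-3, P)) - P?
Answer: -7/629 + 2*√3/629 ≈ -0.0056215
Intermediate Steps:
M(P) = 1 - P
Y = -119 - 34*√3 (Y = (√(-12 + 24) + (1 - 1*(-6)))*(-17) = (√12 + (1 + 6))*(-17) = (2*√3 + 7)*(-17) = (7 + 2*√3)*(-17) = -119 - 34*√3 ≈ -177.89)
1/Y = 1/(-119 - 34*√3)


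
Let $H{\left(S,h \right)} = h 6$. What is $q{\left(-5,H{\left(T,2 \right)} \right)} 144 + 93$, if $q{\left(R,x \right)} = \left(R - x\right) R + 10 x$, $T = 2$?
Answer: $29613$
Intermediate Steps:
$H{\left(S,h \right)} = 6 h$
$q{\left(R,x \right)} = 10 x + R \left(R - x\right)$ ($q{\left(R,x \right)} = R \left(R - x\right) + 10 x = 10 x + R \left(R - x\right)$)
$q{\left(-5,H{\left(T,2 \right)} \right)} 144 + 93 = \left(\left(-5\right)^{2} + 10 \cdot 6 \cdot 2 - - 5 \cdot 6 \cdot 2\right) 144 + 93 = \left(25 + 10 \cdot 12 - \left(-5\right) 12\right) 144 + 93 = \left(25 + 120 + 60\right) 144 + 93 = 205 \cdot 144 + 93 = 29520 + 93 = 29613$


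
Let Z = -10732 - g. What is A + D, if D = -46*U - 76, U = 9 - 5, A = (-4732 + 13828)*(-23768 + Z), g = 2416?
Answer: -335788196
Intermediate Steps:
Z = -13148 (Z = -10732 - 1*2416 = -10732 - 2416 = -13148)
A = -335787936 (A = (-4732 + 13828)*(-23768 - 13148) = 9096*(-36916) = -335787936)
U = 4
D = -260 (D = -46*4 - 76 = -184 - 76 = -260)
A + D = -335787936 - 260 = -335788196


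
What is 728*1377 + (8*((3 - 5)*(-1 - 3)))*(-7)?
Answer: 1002008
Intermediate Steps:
728*1377 + (8*((3 - 5)*(-1 - 3)))*(-7) = 1002456 + (8*(-2*(-4)))*(-7) = 1002456 + (8*8)*(-7) = 1002456 + 64*(-7) = 1002456 - 448 = 1002008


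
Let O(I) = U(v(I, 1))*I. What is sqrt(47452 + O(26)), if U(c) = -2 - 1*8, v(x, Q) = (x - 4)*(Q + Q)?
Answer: 2*sqrt(11798) ≈ 217.24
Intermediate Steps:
v(x, Q) = 2*Q*(-4 + x) (v(x, Q) = (-4 + x)*(2*Q) = 2*Q*(-4 + x))
U(c) = -10 (U(c) = -2 - 8 = -10)
O(I) = -10*I
sqrt(47452 + O(26)) = sqrt(47452 - 10*26) = sqrt(47452 - 260) = sqrt(47192) = 2*sqrt(11798)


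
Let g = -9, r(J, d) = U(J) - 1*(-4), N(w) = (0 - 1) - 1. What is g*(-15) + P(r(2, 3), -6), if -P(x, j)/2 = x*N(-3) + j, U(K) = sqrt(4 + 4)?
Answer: 163 + 8*sqrt(2) ≈ 174.31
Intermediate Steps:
U(K) = 2*sqrt(2) (U(K) = sqrt(8) = 2*sqrt(2))
N(w) = -2 (N(w) = -1 - 1 = -2)
r(J, d) = 4 + 2*sqrt(2) (r(J, d) = 2*sqrt(2) - 1*(-4) = 2*sqrt(2) + 4 = 4 + 2*sqrt(2))
P(x, j) = -2*j + 4*x (P(x, j) = -2*(x*(-2) + j) = -2*(-2*x + j) = -2*(j - 2*x) = -2*j + 4*x)
g*(-15) + P(r(2, 3), -6) = -9*(-15) + (-2*(-6) + 4*(4 + 2*sqrt(2))) = 135 + (12 + (16 + 8*sqrt(2))) = 135 + (28 + 8*sqrt(2)) = 163 + 8*sqrt(2)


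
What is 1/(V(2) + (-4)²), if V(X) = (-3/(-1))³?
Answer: 1/43 ≈ 0.023256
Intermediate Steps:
V(X) = 27 (V(X) = (-3*(-1))³ = 3³ = 27)
1/(V(2) + (-4)²) = 1/(27 + (-4)²) = 1/(27 + 16) = 1/43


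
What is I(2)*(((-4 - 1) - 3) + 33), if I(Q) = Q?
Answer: 50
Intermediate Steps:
I(2)*(((-4 - 1) - 3) + 33) = 2*(((-4 - 1) - 3) + 33) = 2*((-5 - 3) + 33) = 2*(-8 + 33) = 2*25 = 50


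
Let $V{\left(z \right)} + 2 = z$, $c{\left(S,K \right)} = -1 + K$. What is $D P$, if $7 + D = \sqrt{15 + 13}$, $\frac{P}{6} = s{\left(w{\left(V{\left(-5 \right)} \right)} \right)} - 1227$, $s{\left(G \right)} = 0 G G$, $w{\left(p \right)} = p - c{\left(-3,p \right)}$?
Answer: $51534 - 14724 \sqrt{7} \approx 12578.0$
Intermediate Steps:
$V{\left(z \right)} = -2 + z$
$w{\left(p \right)} = 1$ ($w{\left(p \right)} = p - \left(-1 + p\right) = 1$)
$s{\left(G \right)} = 0$ ($s{\left(G \right)} = 0 G = 0$)
$P = -7362$ ($P = 6 \left(0 - 1227\right) = 6 \left(-1227\right) = -7362$)
$D = -7 + 2 \sqrt{7}$ ($D = -7 + \sqrt{15 + 13} = -7 + \sqrt{28} = -7 + 2 \sqrt{7} \approx -1.7085$)
$D P = \left(-7 + 2 \sqrt{7}\right) \left(-7362\right) = 51534 - 14724 \sqrt{7}$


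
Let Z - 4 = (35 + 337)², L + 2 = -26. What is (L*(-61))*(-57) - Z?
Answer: -235744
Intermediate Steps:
L = -28 (L = -2 - 26 = -28)
Z = 138388 (Z = 4 + (35 + 337)² = 4 + 372² = 4 + 138384 = 138388)
(L*(-61))*(-57) - Z = -28*(-61)*(-57) - 1*138388 = 1708*(-57) - 138388 = -97356 - 138388 = -235744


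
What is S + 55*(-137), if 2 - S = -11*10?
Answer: -7423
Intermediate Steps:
S = 112 (S = 2 - (-11)*10 = 2 - 1*(-110) = 2 + 110 = 112)
S + 55*(-137) = 112 + 55*(-137) = 112 - 7535 = -7423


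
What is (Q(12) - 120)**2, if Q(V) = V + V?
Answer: 9216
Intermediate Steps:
Q(V) = 2*V
(Q(12) - 120)**2 = (2*12 - 120)**2 = (24 - 120)**2 = (-96)**2 = 9216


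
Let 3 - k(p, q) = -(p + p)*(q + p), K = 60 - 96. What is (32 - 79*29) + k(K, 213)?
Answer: -15000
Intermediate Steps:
K = -36
k(p, q) = 3 + 2*p*(p + q) (k(p, q) = 3 - (-1)*(p + p)*(q + p) = 3 - (-1)*(2*p)*(p + q) = 3 - (-1)*2*p*(p + q) = 3 - (-2)*p*(p + q) = 3 + 2*p*(p + q))
(32 - 79*29) + k(K, 213) = (32 - 79*29) + (3 + 2*(-36)² + 2*(-36)*213) = (32 - 2291) + (3 + 2*1296 - 15336) = -2259 + (3 + 2592 - 15336) = -2259 - 12741 = -15000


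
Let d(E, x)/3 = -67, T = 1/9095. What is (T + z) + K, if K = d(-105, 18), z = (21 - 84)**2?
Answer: 34269961/9095 ≈ 3768.0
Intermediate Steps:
T = 1/9095 ≈ 0.00010995
z = 3969 (z = (-63)**2 = 3969)
d(E, x) = -201 (d(E, x) = 3*(-67) = -201)
K = -201
(T + z) + K = (1/9095 + 3969) - 201 = 36098056/9095 - 201 = 34269961/9095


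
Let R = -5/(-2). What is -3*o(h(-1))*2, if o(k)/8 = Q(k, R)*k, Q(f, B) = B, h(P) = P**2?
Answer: -120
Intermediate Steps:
R = 5/2 (R = -5*(-1/2) = 5/2 ≈ 2.5000)
o(k) = 20*k (o(k) = 8*(5*k/2) = 20*k)
-3*o(h(-1))*2 = -60*(-1)**2*2 = -60*2 = -120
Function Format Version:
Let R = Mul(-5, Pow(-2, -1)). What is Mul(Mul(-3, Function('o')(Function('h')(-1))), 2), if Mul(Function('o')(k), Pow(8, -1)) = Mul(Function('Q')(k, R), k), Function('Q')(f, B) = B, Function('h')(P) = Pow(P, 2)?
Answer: -120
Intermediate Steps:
R = Rational(5, 2) (R = Mul(-5, Rational(-1, 2)) = Rational(5, 2) ≈ 2.5000)
Function('o')(k) = Mul(20, k) (Function('o')(k) = Mul(8, Mul(Rational(5, 2), k)) = Mul(20, k))
Mul(Mul(-3, Function('o')(Function('h')(-1))), 2) = Mul(Mul(-3, Mul(20, Pow(-1, 2))), 2) = Mul(Mul(-3, Mul(20, 1)), 2) = Mul(Mul(-3, 20), 2) = Mul(-60, 2) = -120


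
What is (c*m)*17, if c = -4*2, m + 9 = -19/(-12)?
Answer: 3026/3 ≈ 1008.7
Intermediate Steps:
m = -89/12 (m = -9 - 19/(-12) = -9 - 19*(-1/12) = -9 + 19/12 = -89/12 ≈ -7.4167)
c = -8
(c*m)*17 = -8*(-89/12)*17 = (178/3)*17 = 3026/3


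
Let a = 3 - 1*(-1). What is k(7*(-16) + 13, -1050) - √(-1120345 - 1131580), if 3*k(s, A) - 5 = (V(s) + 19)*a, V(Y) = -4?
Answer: 65/3 - 65*I*√533 ≈ 21.667 - 1500.6*I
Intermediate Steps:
a = 4 (a = 3 + 1 = 4)
k(s, A) = 65/3 (k(s, A) = 5/3 + ((-4 + 19)*4)/3 = 5/3 + (15*4)/3 = 5/3 + (⅓)*60 = 5/3 + 20 = 65/3)
k(7*(-16) + 13, -1050) - √(-1120345 - 1131580) = 65/3 - √(-1120345 - 1131580) = 65/3 - √(-2251925) = 65/3 - 65*I*√533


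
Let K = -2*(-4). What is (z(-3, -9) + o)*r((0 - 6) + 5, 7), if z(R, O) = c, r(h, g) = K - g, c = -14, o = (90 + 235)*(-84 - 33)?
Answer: -38039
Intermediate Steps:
o = -38025 (o = 325*(-117) = -38025)
K = 8
r(h, g) = 8 - g
z(R, O) = -14
(z(-3, -9) + o)*r((0 - 6) + 5, 7) = (-14 - 38025)*(8 - 1*7) = -38039*(8 - 7) = -38039*1 = -38039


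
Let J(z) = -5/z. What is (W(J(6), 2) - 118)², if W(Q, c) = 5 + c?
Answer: 12321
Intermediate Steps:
(W(J(6), 2) - 118)² = ((5 + 2) - 118)² = (7 - 118)² = (-111)² = 12321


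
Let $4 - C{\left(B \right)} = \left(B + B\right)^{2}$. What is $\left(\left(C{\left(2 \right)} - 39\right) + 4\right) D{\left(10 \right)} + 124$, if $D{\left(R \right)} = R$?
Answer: $-346$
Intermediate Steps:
$C{\left(B \right)} = 4 - 4 B^{2}$ ($C{\left(B \right)} = 4 - \left(B + B\right)^{2} = 4 - \left(2 B\right)^{2} = 4 - 4 B^{2}$)
$\left(\left(C{\left(2 \right)} - 39\right) + 4\right) D{\left(10 \right)} + 124 = \left(\left(\left(4 - 4 \cdot 2^{2}\right) - 39\right) + 4\right) 10 + 124 = \left(\left(\left(4 - 16\right) - 39\right) + 4\right) 10 + 124 = \left(\left(-12 - 39\right) + 4\right) 10 + 124 = \left(-51 + 4\right) 10 + 124 = \left(-47\right) 10 + 124 = -470 + 124 = -346$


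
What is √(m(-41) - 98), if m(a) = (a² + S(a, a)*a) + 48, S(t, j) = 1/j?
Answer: 4*√102 ≈ 40.398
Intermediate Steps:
m(a) = 49 + a² (m(a) = (a² + a/a) + 48 = (a² + 1) + 48 = (1 + a²) + 48 = 49 + a²)
√(m(-41) - 98) = √((49 + (-41)²) - 98) = √((49 + 1681) - 98) = √(1730 - 98) = √1632 = 4*√102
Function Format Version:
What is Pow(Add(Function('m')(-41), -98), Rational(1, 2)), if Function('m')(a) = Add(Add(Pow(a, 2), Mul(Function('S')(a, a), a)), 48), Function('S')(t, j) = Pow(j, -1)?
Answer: Mul(4, Pow(102, Rational(1, 2))) ≈ 40.398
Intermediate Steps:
Function('m')(a) = Add(49, Pow(a, 2)) (Function('m')(a) = Add(Add(Pow(a, 2), Mul(Pow(a, -1), a)), 48) = Add(Add(Pow(a, 2), 1), 48) = Add(Add(1, Pow(a, 2)), 48) = Add(49, Pow(a, 2)))
Pow(Add(Function('m')(-41), -98), Rational(1, 2)) = Pow(Add(Add(49, Pow(-41, 2)), -98), Rational(1, 2)) = Pow(Add(Add(49, 1681), -98), Rational(1, 2)) = Pow(Add(1730, -98), Rational(1, 2)) = Pow(1632, Rational(1, 2)) = Mul(4, Pow(102, Rational(1, 2)))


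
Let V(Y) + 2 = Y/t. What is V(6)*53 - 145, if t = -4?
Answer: -661/2 ≈ -330.50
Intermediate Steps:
V(Y) = -2 - Y/4 (V(Y) = -2 + Y/(-4) = -2 + Y*(-1/4) = -2 - Y/4)
V(6)*53 - 145 = (-2 - 1/4*6)*53 - 145 = (-2 - 3/2)*53 - 145 = -7/2*53 - 145 = -371/2 - 145 = -661/2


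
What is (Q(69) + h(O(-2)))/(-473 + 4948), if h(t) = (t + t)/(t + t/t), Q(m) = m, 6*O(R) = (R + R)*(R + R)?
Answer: 31/1969 ≈ 0.015744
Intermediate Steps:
O(R) = 2*R²/3 (O(R) = ((R + R)*(R + R))/6 = ((2*R)*(2*R))/6 = (4*R²)/6 = 2*R²/3)
h(t) = 2*t/(1 + t) (h(t) = (2*t)/(t + 1) = (2*t)/(1 + t) = 2*t/(1 + t))
(Q(69) + h(O(-2)))/(-473 + 4948) = (69 + 2*((⅔)*(-2)²)/(1 + (⅔)*(-2)²))/(-473 + 4948) = (69 + 2*((⅔)*4)/(1 + (⅔)*4))/4475 = (69 + 2*(8/3)/(1 + 8/3))*(1/4475) = (69 + 2*(8/3)/(11/3))*(1/4475) = (69 + 2*(8/3)*(3/11))*(1/4475) = (69 + 16/11)*(1/4475) = (775/11)*(1/4475) = 31/1969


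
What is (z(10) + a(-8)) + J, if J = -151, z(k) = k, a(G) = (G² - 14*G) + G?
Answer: 27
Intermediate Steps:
a(G) = G² - 13*G
(z(10) + a(-8)) + J = (10 - 8*(-13 - 8)) - 151 = (10 - 8*(-21)) - 151 = (10 + 168) - 151 = 178 - 151 = 27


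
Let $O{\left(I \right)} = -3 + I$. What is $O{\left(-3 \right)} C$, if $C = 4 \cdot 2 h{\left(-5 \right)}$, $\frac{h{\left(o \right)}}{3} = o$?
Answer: $720$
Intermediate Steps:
$h{\left(o \right)} = 3 o$
$C = -120$ ($C = 4 \cdot 2 \cdot 3 \left(-5\right) = 8 \left(-15\right) = -120$)
$O{\left(-3 \right)} C = \left(-3 - 3\right) \left(-120\right) = \left(-6\right) \left(-120\right) = 720$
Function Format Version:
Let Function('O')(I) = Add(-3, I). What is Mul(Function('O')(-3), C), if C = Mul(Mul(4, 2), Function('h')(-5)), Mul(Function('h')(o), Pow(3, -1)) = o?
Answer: 720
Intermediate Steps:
Function('h')(o) = Mul(3, o)
C = -120 (C = Mul(Mul(4, 2), Mul(3, -5)) = Mul(8, -15) = -120)
Mul(Function('O')(-3), C) = Mul(Add(-3, -3), -120) = Mul(-6, -120) = 720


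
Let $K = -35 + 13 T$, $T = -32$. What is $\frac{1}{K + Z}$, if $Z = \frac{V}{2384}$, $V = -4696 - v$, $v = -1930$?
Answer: $- \frac{1192}{538975} \approx -0.0022116$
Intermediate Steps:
$V = -2766$ ($V = -4696 - -1930 = -4696 + 1930 = -2766$)
$Z = - \frac{1383}{1192}$ ($Z = - \frac{2766}{2384} = \left(-2766\right) \frac{1}{2384} = - \frac{1383}{1192} \approx -1.1602$)
$K = -451$ ($K = -35 + 13 \left(-32\right) = -35 - 416 = -451$)
$\frac{1}{K + Z} = \frac{1}{-451 - \frac{1383}{1192}} = \frac{1}{- \frac{538975}{1192}} = - \frac{1192}{538975}$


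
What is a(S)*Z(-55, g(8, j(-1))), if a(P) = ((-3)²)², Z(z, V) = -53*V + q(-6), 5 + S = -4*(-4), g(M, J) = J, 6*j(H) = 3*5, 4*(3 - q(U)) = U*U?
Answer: -22437/2 ≈ -11219.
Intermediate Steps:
q(U) = 3 - U²/4 (q(U) = 3 - U*U/4 = 3 - U²/4)
j(H) = 5/2 (j(H) = (3*5)/6 = (⅙)*15 = 5/2)
S = 11 (S = -5 - 4*(-4) = -5 + 16 = 11)
Z(z, V) = -6 - 53*V (Z(z, V) = -53*V + (3 - ¼*(-6)²) = -53*V + (3 - ¼*36) = -53*V + (3 - 9) = -53*V - 6 = -6 - 53*V)
a(P) = 81 (a(P) = 9² = 81)
a(S)*Z(-55, g(8, j(-1))) = 81*(-6 - 53*5/2) = 81*(-6 - 265/2) = 81*(-277/2) = -22437/2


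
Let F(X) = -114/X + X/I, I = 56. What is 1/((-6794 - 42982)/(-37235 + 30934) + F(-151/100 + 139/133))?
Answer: 9672241672800/2448162015902737 ≈ 0.0039508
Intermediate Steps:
F(X) = -114/X + X/56
1/((-6794 - 42982)/(-37235 + 30934) + F(-151/100 + 139/133)) = 1/((-6794 - 42982)/(-37235 + 30934) + (-114/(-151/100 + 139/133) + (-151/100 + 139/133)/56)) = 1/(-49776/(-6301) + (-114/(-151*1/100 + 139*(1/133)) + (-151*1/100 + 139*(1/133))/56)) = 1/(-49776*(-1/6301) + (-114/(-151/100 + 139/133) + (-151/100 + 139/133)/56)) = 1/(49776/6301 + (-114/(-6183/13300) + (1/56)*(-6183/13300))) = 1/(49776/6301 + (-114*(-13300/6183) - 6183/744800)) = 1/(49776/6301 + (505400/2061 - 6183/744800)) = 1/(49776/6301 + 376409176837/1535032800) = 1/(2448162015902737/9672241672800) = 9672241672800/2448162015902737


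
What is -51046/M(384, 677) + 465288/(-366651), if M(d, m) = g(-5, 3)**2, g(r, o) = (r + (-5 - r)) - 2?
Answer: -6246288686/5988633 ≈ -1043.0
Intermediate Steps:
g(r, o) = -7 (g(r, o) = -5 - 2 = -7)
M(d, m) = 49 (M(d, m) = (-7)**2 = 49)
-51046/M(384, 677) + 465288/(-366651) = -51046/49 + 465288/(-366651) = -51046*1/49 + 465288*(-1/366651) = -51046/49 - 155096/122217 = -6246288686/5988633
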